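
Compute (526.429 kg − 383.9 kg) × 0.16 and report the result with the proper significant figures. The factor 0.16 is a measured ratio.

23 kg

526.429 kg − 383.9 kg = 142.529 kg; the difference is limited to 1 decimal place (4 s.f.).
Carrying full precision, 142.529 × 0.16 = 22.80464 kg; 0.16 has 2 s.f., so the result keeps min(4, 2) = 2 s.f.
Rounded to 2 significant figures: 23 kg.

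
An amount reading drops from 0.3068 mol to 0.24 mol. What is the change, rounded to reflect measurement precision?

0.3068 mol − 0.24 mol = 0.0668 mol.
Addition/subtraction keeps the fewest decimal places: 0.3068 → 4 decimal places, 0.24 → 2 decimal places; limit is 2.
Rounded to 2 decimal places: 0.07 mol.

0.07 mol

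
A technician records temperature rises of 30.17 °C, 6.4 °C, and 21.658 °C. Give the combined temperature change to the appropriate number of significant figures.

58.2 °C

30.17 °C + 6.4 °C + 21.658 °C = 58.228 °C.
Addition/subtraction keeps the fewest decimal places: 30.17 → 2 decimal places, 6.4 → 1 decimal place, 21.658 → 3 decimal places; limit is 1.
Rounded to 1 decimal place: 58.2 °C.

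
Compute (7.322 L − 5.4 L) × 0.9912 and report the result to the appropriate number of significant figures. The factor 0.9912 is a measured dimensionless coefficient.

7.322 L − 5.4 L = 1.922 L; the difference is limited to 1 decimal place (2 s.f.).
Carrying full precision, 1.922 × 0.9912 = 1.9050864 L; 0.9912 has 4 s.f., so the result keeps min(2, 4) = 2 s.f.
Rounded to 2 significant figures: 1.9 L.

1.9 L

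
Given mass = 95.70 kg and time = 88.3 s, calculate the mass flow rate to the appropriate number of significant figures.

mass flow rate = 95.70 kg ÷ 88.3 s = 1.08380520951… kg/s.
95.70 has 4 significant figures; 88.3 has 3.
Division/multiplication keeps the fewest: 3 significant figures.
Rounded: 1.08 kg/s.

1.08 kg/s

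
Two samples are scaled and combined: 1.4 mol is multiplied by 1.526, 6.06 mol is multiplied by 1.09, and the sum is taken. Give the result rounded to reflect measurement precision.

8.7 mol

1.4 × 1.526 = 2.1364 → 2.1 mol (2 s.f., last digit at the 10^-1 place).
6.06 × 1.09 = 6.6054 → 6.61 mol (3 s.f., last digit at the 10^-2 place).
Sum: 8.7418 mol; keep the coarser place, 10^-1.
Result: 8.7 mol.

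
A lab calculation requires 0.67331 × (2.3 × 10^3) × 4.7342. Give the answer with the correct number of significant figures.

0.67331 × (2.3 × 10^3) × 4.7342 = 7331.4436646
Multiplication/division keeps the fewest significant figures: 0.67331 → 5 s.f., 2.3 × 10^3 → 2 s.f., 4.7342 → 5 s.f.; limit is 2.
Rounded to 2 significant figures: 7.3 × 10^3.

7.3 × 10^3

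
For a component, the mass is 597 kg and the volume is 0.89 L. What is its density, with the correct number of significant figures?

6.7 × 10² kg/L

density = 597 kg ÷ 0.89 L = 670.786516854… kg/L.
597 has 3 significant figures; 0.89 has 2.
Division/multiplication keeps the fewest: 2 significant figures.
Rounded: 6.7 × 10² kg/L.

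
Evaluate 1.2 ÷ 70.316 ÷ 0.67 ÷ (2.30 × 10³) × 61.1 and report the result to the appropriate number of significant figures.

1.2 ÷ 70.316 ÷ 0.67 ÷ (2.30 × 10³) × 61.1 = 0.000676652452289…
Multiplication/division keeps the fewest significant figures: 1.2 → 2 s.f., 70.316 → 5 s.f., 0.67 → 2 s.f., 2.30 × 10³ → 3 s.f., 61.1 → 3 s.f.; limit is 2.
Rounded to 2 significant figures: 6.8 × 10⁻⁴.

6.8 × 10⁻⁴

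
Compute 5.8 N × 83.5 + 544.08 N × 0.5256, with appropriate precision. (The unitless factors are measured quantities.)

7.7 × 10² N

5.8 × 83.5 = 484.3 → 4.8 × 10² N (2 s.f., last digit at the 10^1 place).
544.08 × 0.5256 = 285.968448 → 286.0 N (4 s.f., last digit at the 10^-1 place).
Sum: 770.268448 N; keep the coarser place, 10^1.
Result: 7.7 × 10² N.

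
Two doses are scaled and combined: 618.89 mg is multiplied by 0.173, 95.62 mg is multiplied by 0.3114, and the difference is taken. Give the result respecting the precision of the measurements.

618.89 × 0.173 = 107.06797 → 107 mg (3 s.f., last digit at the 10^0 place).
95.62 × 0.3114 = 29.776068 → 29.78 mg (4 s.f., last digit at the 10^-2 place).
Difference: 77.291902 mg; keep the coarser place, 10^0.
Result: 77 mg.

77 mg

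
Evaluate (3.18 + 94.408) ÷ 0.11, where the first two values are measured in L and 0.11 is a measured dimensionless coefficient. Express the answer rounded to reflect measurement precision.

8.9 × 10² L

3.18 L + 94.408 L = 97.588 L; the sum is limited to 2 decimal places (4 s.f.).
Carrying full precision, 97.588 ÷ 0.11 = 887.163636364… L; 0.11 has 2 s.f., so the result keeps min(4, 2) = 2 s.f.
Rounded to 2 significant figures: 8.9 × 10² L.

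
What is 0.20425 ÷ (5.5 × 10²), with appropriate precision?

0.20425 ÷ (5.5 × 10²) = 0.000371363636364…
Multiplication/division keeps the fewest significant figures: 0.20425 → 5 s.f., 5.5 × 10² → 2 s.f.; limit is 2.
Rounded to 2 significant figures: 3.7 × 10⁻⁴.

3.7 × 10⁻⁴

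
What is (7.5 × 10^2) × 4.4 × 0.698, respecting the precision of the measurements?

2.3 × 10^3

(7.5 × 10^2) × 4.4 × 0.698 = 2303.4
Multiplication/division keeps the fewest significant figures: 7.5 × 10^2 → 2 s.f., 4.4 → 2 s.f., 0.698 → 3 s.f.; limit is 2.
Rounded to 2 significant figures: 2.3 × 10^3.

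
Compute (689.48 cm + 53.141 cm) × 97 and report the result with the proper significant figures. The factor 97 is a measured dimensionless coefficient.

7.2 × 10^4 cm

689.48 cm + 53.141 cm = 742.621 cm; the sum is limited to 2 decimal places (5 s.f.).
Carrying full precision, 742.621 × 97 = 72034.237 cm; 97 has 2 s.f., so the result keeps min(5, 2) = 2 s.f.
Rounded to 2 significant figures: 7.2 × 10^4 cm.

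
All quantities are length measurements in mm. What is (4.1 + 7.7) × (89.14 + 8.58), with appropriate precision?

1.15 × 10³ mm²

4.1 + 7.7 = 11.8, limited to 1 d.p. → 3 s.f.; 89.14 + 8.58 = 97.72, limited to 2 d.p. → 4 s.f.
Carrying full precision, 11.8 × 97.72 = 1153.096; keep min(3, 4) = 3 s.f.
Rounded to 3 significant figures: 1.15 × 10³ mm².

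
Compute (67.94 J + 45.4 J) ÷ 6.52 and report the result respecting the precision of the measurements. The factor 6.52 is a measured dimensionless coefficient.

67.94 J + 45.4 J = 113.34 J; the sum is limited to 1 decimal place (4 s.f.).
Carrying full precision, 113.34 ÷ 6.52 = 17.3834355828… J; 6.52 has 3 s.f., so the result keeps min(4, 3) = 3 s.f.
Rounded to 3 significant figures: 17.4 J.

17.4 J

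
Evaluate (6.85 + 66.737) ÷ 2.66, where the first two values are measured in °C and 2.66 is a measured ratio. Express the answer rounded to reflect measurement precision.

6.85 °C + 66.737 °C = 73.587 °C; the sum is limited to 2 decimal places (4 s.f.).
Carrying full precision, 73.587 ÷ 2.66 = 27.6642857143… °C; 2.66 has 3 s.f., so the result keeps min(4, 3) = 3 s.f.
Rounded to 3 significant figures: 27.7 °C.

27.7 °C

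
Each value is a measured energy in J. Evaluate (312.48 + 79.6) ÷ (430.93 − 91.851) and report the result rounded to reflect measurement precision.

1.156

312.48 + 79.6 = 392.08, limited to 1 d.p. → 4 s.f.; 430.93 − 91.851 = 339.079, limited to 2 d.p. → 5 s.f.
Carrying full precision, 392.08 ÷ 339.079 = 1.15630870682…; keep min(4, 5) = 4 s.f.
Rounded to 4 significant figures: 1.156.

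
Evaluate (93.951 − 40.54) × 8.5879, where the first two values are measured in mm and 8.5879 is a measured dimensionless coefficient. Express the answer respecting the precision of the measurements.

93.951 mm − 40.54 mm = 53.411 mm; the difference is limited to 2 decimal places (4 s.f.).
Carrying full precision, 53.411 × 8.5879 = 458.6883269 mm; 8.5879 has 5 s.f., so the result keeps min(4, 5) = 4 s.f.
Rounded to 4 significant figures: 458.7 mm.

458.7 mm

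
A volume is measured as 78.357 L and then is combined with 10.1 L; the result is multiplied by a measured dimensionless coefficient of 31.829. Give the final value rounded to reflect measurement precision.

78.357 L + 10.1 L = 88.457 L; the sum is limited to 1 decimal place (3 s.f.).
Carrying full precision, 88.457 × 31.829 = 2815.497853 L; 31.829 has 5 s.f., so the result keeps min(3, 5) = 3 s.f.
Rounded to 3 significant figures: 2.82 × 10^3 L.

2.82 × 10^3 L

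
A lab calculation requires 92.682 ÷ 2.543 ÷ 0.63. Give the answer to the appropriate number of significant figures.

92.682 ÷ 2.543 ÷ 0.63 = 57.8506825459…
Multiplication/division keeps the fewest significant figures: 92.682 → 5 s.f., 2.543 → 4 s.f., 0.63 → 2 s.f.; limit is 2.
Rounded to 2 significant figures: 58.

58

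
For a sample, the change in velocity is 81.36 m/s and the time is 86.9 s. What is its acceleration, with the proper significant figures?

acceleration = 81.36 m/s ÷ 86.9 s = 0.936248561565… m/s².
81.36 has 4 significant figures; 86.9 has 3.
Division/multiplication keeps the fewest: 3 significant figures.
Rounded: 9.36 × 10⁻¹ m/s².

9.36 × 10⁻¹ m/s²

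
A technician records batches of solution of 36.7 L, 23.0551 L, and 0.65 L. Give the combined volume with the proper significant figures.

36.7 L + 23.0551 L + 0.65 L = 60.4051 L.
Addition/subtraction keeps the fewest decimal places: 36.7 → 1 decimal place, 23.0551 → 4 decimal places, 0.65 → 2 decimal places; limit is 1.
Rounded to 1 decimal place: 60.4 L.

60.4 L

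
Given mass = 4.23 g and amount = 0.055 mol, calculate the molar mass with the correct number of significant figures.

77 g/mol

molar mass = 4.23 g ÷ 0.055 mol = 76.9090909091… g/mol.
4.23 has 3 significant figures; 0.055 has 2.
Division/multiplication keeps the fewest: 2 significant figures.
Rounded: 77 g/mol.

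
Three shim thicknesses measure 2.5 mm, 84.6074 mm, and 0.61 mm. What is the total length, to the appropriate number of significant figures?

87.7 mm

2.5 mm + 84.6074 mm + 0.61 mm = 87.7174 mm.
Addition/subtraction keeps the fewest decimal places: 2.5 → 1 decimal place, 84.6074 → 4 decimal places, 0.61 → 2 decimal places; limit is 1.
Rounded to 1 decimal place: 87.7 mm.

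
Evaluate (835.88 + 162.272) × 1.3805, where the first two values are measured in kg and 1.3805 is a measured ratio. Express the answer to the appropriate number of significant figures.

835.88 kg + 162.272 kg = 998.152 kg; the sum is limited to 2 decimal places (5 s.f.).
Carrying full precision, 998.152 × 1.3805 = 1377.948836 kg; 1.3805 has 5 s.f., so the result keeps min(5, 5) = 5 s.f.
Rounded to 5 significant figures: 1377.9 kg.

1377.9 kg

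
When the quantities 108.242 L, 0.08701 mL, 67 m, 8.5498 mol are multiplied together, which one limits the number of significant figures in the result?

108.242 L → 6 s.f.; 0.08701 mL → 4 s.f.; 67 m → 2 s.f.; 8.5498 mol → 5 s.f.
The fewest is 2 significant figures, from 67 m.

67 m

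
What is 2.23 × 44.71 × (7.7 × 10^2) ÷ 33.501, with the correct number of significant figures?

2.23 × 44.71 × (7.7 × 10^2) ÷ 33.501 = 2291.6193845…
Multiplication/division keeps the fewest significant figures: 2.23 → 3 s.f., 44.71 → 4 s.f., 7.7 × 10^2 → 2 s.f., 33.501 → 5 s.f.; limit is 2.
Rounded to 2 significant figures: 2.3 × 10^3.

2.3 × 10^3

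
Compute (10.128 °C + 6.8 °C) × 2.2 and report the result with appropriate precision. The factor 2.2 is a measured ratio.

10.128 °C + 6.8 °C = 16.928 °C; the sum is limited to 1 decimal place (3 s.f.).
Carrying full precision, 16.928 × 2.2 = 37.2416 °C; 2.2 has 2 s.f., so the result keeps min(3, 2) = 2 s.f.
Rounded to 2 significant figures: 37 °C.

37 °C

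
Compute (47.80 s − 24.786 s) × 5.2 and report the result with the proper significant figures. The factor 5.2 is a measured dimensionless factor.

1.2 × 10² s

47.80 s − 24.786 s = 23.014 s; the difference is limited to 2 decimal places (4 s.f.).
Carrying full precision, 23.014 × 5.2 = 119.6728 s; 5.2 has 2 s.f., so the result keeps min(4, 2) = 2 s.f.
Rounded to 2 significant figures: 1.2 × 10² s.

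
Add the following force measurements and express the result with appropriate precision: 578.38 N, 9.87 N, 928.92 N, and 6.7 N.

578.38 N + 9.87 N + 928.92 N + 6.7 N = 1523.87 N.
Addition/subtraction keeps the fewest decimal places: 578.38 → 2 decimal places, 9.87 → 2 decimal places, 928.92 → 2 decimal places, 6.7 → 1 decimal place; limit is 1.
Rounded to 1 decimal place: 1523.9 N.

1523.9 N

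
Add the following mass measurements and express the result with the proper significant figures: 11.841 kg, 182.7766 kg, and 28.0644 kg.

222.682 kg

11.841 kg + 182.7766 kg + 28.0644 kg = 222.6820 kg.
Addition/subtraction keeps the fewest decimal places: 11.841 → 3 decimal places, 182.7766 → 4 decimal places, 28.0644 → 4 decimal places; limit is 3.
Rounded to 3 decimal places: 222.682 kg.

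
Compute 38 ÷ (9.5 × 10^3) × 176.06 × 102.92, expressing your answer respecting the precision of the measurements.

72

38 ÷ (9.5 × 10^3) × 176.06 × 102.92 = 72.4803808
Multiplication/division keeps the fewest significant figures: 38 → 2 s.f., 9.5 × 10^3 → 2 s.f., 176.06 → 5 s.f., 102.92 → 5 s.f.; limit is 2.
Rounded to 2 significant figures: 72.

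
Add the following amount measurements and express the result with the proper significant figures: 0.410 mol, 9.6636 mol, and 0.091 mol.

10.165 mol

0.410 mol + 9.6636 mol + 0.091 mol = 10.1646 mol.
Addition/subtraction keeps the fewest decimal places: 0.410 → 3 decimal places, 9.6636 → 4 decimal places, 0.091 → 3 decimal places; limit is 3.
Rounded to 3 decimal places: 10.165 mol.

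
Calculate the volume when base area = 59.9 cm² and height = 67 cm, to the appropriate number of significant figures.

volume = 59.9 cm² × 67 cm = 4013.3 cm³.
59.9 has 3 significant figures; 67 has 2.
Division/multiplication keeps the fewest: 2 significant figures.
Rounded: 4.0 × 10^3 cm³.

4.0 × 10^3 cm³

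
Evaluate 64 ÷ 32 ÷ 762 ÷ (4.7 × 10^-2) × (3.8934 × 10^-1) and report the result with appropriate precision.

64 ÷ 32 ÷ 762 ÷ (4.7 × 10^-2) × (3.8934 × 10^-1) = 0.0217423353996…
Multiplication/division keeps the fewest significant figures: 64 → 2 s.f., 32 → 2 s.f., 762 → 3 s.f., 4.7 × 10^-2 → 2 s.f., 3.8934 × 10^-1 → 5 s.f.; limit is 2.
Rounded to 2 significant figures: 0.022.

0.022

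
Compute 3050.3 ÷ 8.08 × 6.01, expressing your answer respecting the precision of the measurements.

2.27 × 10^3

3050.3 ÷ 8.08 × 6.01 = 2268.84938119…
Multiplication/division keeps the fewest significant figures: 3050.3 → 5 s.f., 8.08 → 3 s.f., 6.01 → 3 s.f.; limit is 3.
Rounded to 3 significant figures: 2.27 × 10^3.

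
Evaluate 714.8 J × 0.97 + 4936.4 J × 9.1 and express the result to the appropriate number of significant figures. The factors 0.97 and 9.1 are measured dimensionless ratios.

714.8 × 0.97 = 693.356 → 6.9 × 10^2 J (2 s.f., last digit at the 10^1 place).
4936.4 × 9.1 = 44921.24 → 4.5 × 10^4 J (2 s.f., last digit at the 10^3 place).
Sum: 45614.596 J; keep the coarser place, 10^3.
Result: 4.6 × 10^4 J.

4.6 × 10^4 J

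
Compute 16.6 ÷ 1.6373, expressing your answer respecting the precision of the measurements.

16.6 ÷ 1.6373 = 10.1386428877…
Multiplication/division keeps the fewest significant figures: 16.6 → 3 s.f., 1.6373 → 5 s.f.; limit is 3.
Rounded to 3 significant figures: 10.1.

10.1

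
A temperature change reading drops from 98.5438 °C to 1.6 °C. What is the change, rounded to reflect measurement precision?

96.9 °C

98.5438 °C − 1.6 °C = 96.9438 °C.
Addition/subtraction keeps the fewest decimal places: 98.5438 → 4 decimal places, 1.6 → 1 decimal place; limit is 1.
Rounded to 1 decimal place: 96.9 °C.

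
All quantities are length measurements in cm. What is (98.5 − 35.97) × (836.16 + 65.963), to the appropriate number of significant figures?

5.64 × 10⁴ cm²

98.5 − 35.97 = 62.53, limited to 1 d.p. → 3 s.f.; 836.16 + 65.963 = 902.123, limited to 2 d.p. → 5 s.f.
Carrying full precision, 62.53 × 902.123 = 56409.75119; keep min(3, 5) = 3 s.f.
Rounded to 3 significant figures: 5.64 × 10⁴ cm².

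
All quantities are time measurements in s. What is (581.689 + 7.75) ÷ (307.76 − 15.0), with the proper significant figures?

2.013

581.689 + 7.75 = 589.439, limited to 2 d.p. → 5 s.f.; 307.76 − 15.0 = 292.76, limited to 1 d.p. → 4 s.f.
Carrying full precision, 589.439 ÷ 292.76 = 2.01338639158…; keep min(5, 4) = 4 s.f.
Rounded to 4 significant figures: 2.013.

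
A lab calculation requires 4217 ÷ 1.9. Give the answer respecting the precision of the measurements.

2.2 × 10³

4217 ÷ 1.9 = 2219.47368421…
Multiplication/division keeps the fewest significant figures: 4217 → 4 s.f., 1.9 → 2 s.f.; limit is 2.
Rounded to 2 significant figures: 2.2 × 10³.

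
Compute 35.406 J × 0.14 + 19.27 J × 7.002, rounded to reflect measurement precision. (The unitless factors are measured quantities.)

139.9 J

35.406 × 0.14 = 4.95684 → 5.0 J (2 s.f., last digit at the 10^-1 place).
19.27 × 7.002 = 134.92854 → 1.349 × 10² J (4 s.f., last digit at the 10^-1 place).
Sum: 139.88538 J; keep the coarser place, 10^-1.
Result: 139.9 J.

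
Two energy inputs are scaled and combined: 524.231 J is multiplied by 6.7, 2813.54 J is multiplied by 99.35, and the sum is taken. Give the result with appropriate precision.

524.231 × 6.7 = 3512.3477 → 3.5 × 10^3 J (2 s.f., last digit at the 10^2 place).
2813.54 × 99.35 = 279525.199 → 2.795 × 10^5 J (4 s.f., last digit at the 10^2 place).
Sum: 283037.5467 J; keep the coarser place, 10^2.
Result: 2.830 × 10^5 J.

2.830 × 10^5 J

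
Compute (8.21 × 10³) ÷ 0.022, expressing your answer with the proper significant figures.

3.7 × 10⁵

(8.21 × 10³) ÷ 0.022 = 373181.818182…
Multiplication/division keeps the fewest significant figures: 8.21 × 10³ → 3 s.f., 0.022 → 2 s.f.; limit is 2.
Rounded to 2 significant figures: 3.7 × 10⁵.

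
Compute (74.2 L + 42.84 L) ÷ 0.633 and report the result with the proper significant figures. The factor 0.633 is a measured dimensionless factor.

185 L

74.2 L + 42.84 L = 117.04 L; the sum is limited to 1 decimal place (4 s.f.).
Carrying full precision, 117.04 ÷ 0.633 = 184.897314376… L; 0.633 has 3 s.f., so the result keeps min(4, 3) = 3 s.f.
Rounded to 3 significant figures: 185 L.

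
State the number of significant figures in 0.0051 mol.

0.0051: leading zeros are not significant.

2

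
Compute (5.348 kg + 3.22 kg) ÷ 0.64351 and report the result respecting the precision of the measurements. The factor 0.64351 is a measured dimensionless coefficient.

13.3 kg

5.348 kg + 3.22 kg = 8.568 kg; the sum is limited to 2 decimal places (3 s.f.).
Carrying full precision, 8.568 ÷ 0.64351 = 13.3144784075… kg; 0.64351 has 5 s.f., so the result keeps min(3, 5) = 3 s.f.
Rounded to 3 significant figures: 13.3 kg.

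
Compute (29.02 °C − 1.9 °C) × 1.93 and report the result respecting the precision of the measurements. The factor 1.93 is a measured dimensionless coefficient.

29.02 °C − 1.9 °C = 27.12 °C; the difference is limited to 1 decimal place (3 s.f.).
Carrying full precision, 27.12 × 1.93 = 52.3416 °C; 1.93 has 3 s.f., so the result keeps min(3, 3) = 3 s.f.
Rounded to 3 significant figures: 52.3 °C.

52.3 °C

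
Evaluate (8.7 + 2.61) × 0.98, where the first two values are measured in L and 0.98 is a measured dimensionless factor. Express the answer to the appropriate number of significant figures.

8.7 L + 2.61 L = 11.31 L; the sum is limited to 1 decimal place (3 s.f.).
Carrying full precision, 11.31 × 0.98 = 11.0838 L; 0.98 has 2 s.f., so the result keeps min(3, 2) = 2 s.f.
Rounded to 2 significant figures: 11 L.

11 L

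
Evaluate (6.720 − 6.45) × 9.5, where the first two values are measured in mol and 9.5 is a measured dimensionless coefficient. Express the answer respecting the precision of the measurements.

6.720 mol − 6.45 mol = 0.270 mol; the difference is limited to 2 decimal places (2 s.f.).
Carrying full precision, 0.270 × 9.5 = 2.565 mol; 9.5 has 2 s.f., so the result keeps min(2, 2) = 2 s.f.
Rounded to 2 significant figures: 2.6 mol.

2.6 mol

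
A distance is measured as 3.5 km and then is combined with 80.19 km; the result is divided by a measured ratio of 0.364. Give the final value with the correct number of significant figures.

230. km

3.5 km + 80.19 km = 83.69 km; the sum is limited to 1 decimal place (3 s.f.).
Carrying full precision, 83.69 ÷ 0.364 = 229.917582418… km; 0.364 has 3 s.f., so the result keeps min(3, 3) = 3 s.f.
Rounded to 3 significant figures: 230. km.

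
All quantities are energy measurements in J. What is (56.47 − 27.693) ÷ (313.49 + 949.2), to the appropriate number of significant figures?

56.47 − 27.693 = 28.777, limited to 2 d.p. → 4 s.f.; 313.49 + 949.2 = 1262.69, limited to 1 d.p. → 5 s.f.
Carrying full precision, 28.777 ÷ 1262.69 = 0.022790233549…; keep min(4, 5) = 4 s.f.
Rounded to 4 significant figures: 0.02279.

0.02279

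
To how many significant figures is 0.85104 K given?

5

0.85104: leading zeros are not significant; zeros between nonzero digits are significant.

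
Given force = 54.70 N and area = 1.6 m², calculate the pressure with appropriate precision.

34 Pa

pressure = 54.70 N ÷ 1.6 m² = 34.1875 Pa.
54.70 has 4 significant figures; 1.6 has 2.
Division/multiplication keeps the fewest: 2 significant figures.
Rounded: 34 Pa.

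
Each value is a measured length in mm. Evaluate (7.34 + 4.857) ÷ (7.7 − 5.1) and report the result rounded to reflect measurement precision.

4.7

7.34 + 4.857 = 12.197, limited to 2 d.p. → 4 s.f.; 7.7 − 5.1 = 2.6, limited to 1 d.p. → 2 s.f.
Carrying full precision, 12.197 ÷ 2.6 = 4.69115384615…; keep min(4, 2) = 2 s.f.
Rounded to 2 significant figures: 4.7.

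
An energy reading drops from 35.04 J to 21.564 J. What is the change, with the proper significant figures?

35.04 J − 21.564 J = 13.476 J.
Addition/subtraction keeps the fewest decimal places: 35.04 → 2 decimal places, 21.564 → 3 decimal places; limit is 2.
Rounded to 2 decimal places: 13.48 J.

13.48 J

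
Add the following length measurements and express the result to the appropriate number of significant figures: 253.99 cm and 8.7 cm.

262.7 cm

253.99 cm + 8.7 cm = 262.69 cm.
Addition/subtraction keeps the fewest decimal places: 253.99 → 2 decimal places, 8.7 → 1 decimal place; limit is 1.
Rounded to 1 decimal place: 262.7 cm.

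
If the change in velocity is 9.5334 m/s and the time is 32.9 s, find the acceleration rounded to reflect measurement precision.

0.290 m/s²

acceleration = 9.5334 m/s ÷ 32.9 s = 0.28976899696… m/s².
9.5334 has 5 significant figures; 32.9 has 3.
Division/multiplication keeps the fewest: 3 significant figures.
Rounded: 0.290 m/s².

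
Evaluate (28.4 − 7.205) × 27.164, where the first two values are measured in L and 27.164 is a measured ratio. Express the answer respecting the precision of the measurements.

28.4 L − 7.205 L = 21.195 L; the difference is limited to 1 decimal place (3 s.f.).
Carrying full precision, 21.195 × 27.164 = 575.74098 L; 27.164 has 5 s.f., so the result keeps min(3, 5) = 3 s.f.
Rounded to 3 significant figures: 576 L.

576 L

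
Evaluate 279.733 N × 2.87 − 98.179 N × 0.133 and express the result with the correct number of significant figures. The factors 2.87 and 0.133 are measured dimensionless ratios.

790. N

279.733 × 2.87 = 802.83371 → 803 N (3 s.f., last digit at the 10^0 place).
98.179 × 0.133 = 13.057807 → 13.1 N (3 s.f., last digit at the 10^-1 place).
Difference: 789.775903 N; keep the coarser place, 10^0.
Result: 790. N.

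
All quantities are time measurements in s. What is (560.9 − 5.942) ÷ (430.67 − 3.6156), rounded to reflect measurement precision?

560.9 − 5.942 = 554.958, limited to 1 d.p. → 4 s.f.; 430.67 − 3.6156 = 427.0544, limited to 2 d.p. → 5 s.f.
Carrying full precision, 554.958 ÷ 427.0544 = 1.29950189016…; keep min(4, 5) = 4 s.f.
Rounded to 4 significant figures: 1.300.

1.300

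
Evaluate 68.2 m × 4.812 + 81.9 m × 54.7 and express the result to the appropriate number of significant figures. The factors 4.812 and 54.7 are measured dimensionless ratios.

68.2 × 4.812 = 328.1784 → 328 m (3 s.f., last digit at the 10^0 place).
81.9 × 54.7 = 4479.93 → 4.48 × 10^3 m (3 s.f., last digit at the 10^1 place).
Sum: 4808.1084 m; keep the coarser place, 10^1.
Result: 4.81 × 10^3 m.

4.81 × 10^3 m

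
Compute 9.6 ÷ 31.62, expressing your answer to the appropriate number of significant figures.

3.0 × 10⁻¹

9.6 ÷ 31.62 = 0.303605313093…
Multiplication/division keeps the fewest significant figures: 9.6 → 2 s.f., 31.62 → 4 s.f.; limit is 2.
Rounded to 2 significant figures: 3.0 × 10⁻¹.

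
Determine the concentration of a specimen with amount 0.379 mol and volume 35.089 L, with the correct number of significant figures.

concentration = 0.379 mol ÷ 35.089 L = 0.0108011057596… mol/L.
0.379 has 3 significant figures; 35.089 has 5.
Division/multiplication keeps the fewest: 3 significant figures.
Rounded: 0.0108 mol/L.

0.0108 mol/L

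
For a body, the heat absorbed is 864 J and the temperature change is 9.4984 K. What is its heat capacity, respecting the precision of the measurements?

heat capacity = 864 J ÷ 9.4984 K = 90.9626884528… J/K.
864 has 3 significant figures; 9.4984 has 5.
Division/multiplication keeps the fewest: 3 significant figures.
Rounded: 91.0 J/K.

91.0 J/K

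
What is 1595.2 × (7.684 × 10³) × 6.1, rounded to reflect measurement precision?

1595.2 × (7.684 × 10³) × 6.1 = 74770852.48
Multiplication/division keeps the fewest significant figures: 1595.2 → 5 s.f., 7.684 × 10³ → 4 s.f., 6.1 → 2 s.f.; limit is 2.
Rounded to 2 significant figures: 7.5 × 10⁷.

7.5 × 10⁷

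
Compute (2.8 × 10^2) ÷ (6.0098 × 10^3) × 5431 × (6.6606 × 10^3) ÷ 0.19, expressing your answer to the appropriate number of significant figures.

8.9 × 10^6

(2.8 × 10^2) ÷ (6.0098 × 10^3) × 5431 × (6.6606 × 10^3) ÷ 0.19 = 8870284.85754…
Multiplication/division keeps the fewest significant figures: 2.8 × 10^2 → 2 s.f., 6.0098 × 10^3 → 5 s.f., 5431 → 4 s.f., 6.6606 × 10^3 → 5 s.f., 0.19 → 2 s.f.; limit is 2.
Rounded to 2 significant figures: 8.9 × 10^6.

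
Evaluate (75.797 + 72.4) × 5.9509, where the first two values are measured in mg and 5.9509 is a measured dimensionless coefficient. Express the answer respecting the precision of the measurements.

75.797 mg + 72.4 mg = 148.197 mg; the sum is limited to 1 decimal place (4 s.f.).
Carrying full precision, 148.197 × 5.9509 = 881.9055273 mg; 5.9509 has 5 s.f., so the result keeps min(4, 5) = 4 s.f.
Rounded to 4 significant figures: 881.9 mg.

881.9 mg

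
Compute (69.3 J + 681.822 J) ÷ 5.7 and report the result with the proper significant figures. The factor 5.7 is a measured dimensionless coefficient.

69.3 J + 681.822 J = 751.122 J; the sum is limited to 1 decimal place (4 s.f.).
Carrying full precision, 751.122 ÷ 5.7 = 131.775789474… J; 5.7 has 2 s.f., so the result keeps min(4, 2) = 2 s.f.
Rounded to 2 significant figures: 1.3 × 10² J.

1.3 × 10² J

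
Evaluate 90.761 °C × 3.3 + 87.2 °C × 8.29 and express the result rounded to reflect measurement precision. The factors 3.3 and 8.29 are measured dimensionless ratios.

90.761 × 3.3 = 299.5113 → 3.0 × 10² °C (2 s.f., last digit at the 10^1 place).
87.2 × 8.29 = 722.888 → 723 °C (3 s.f., last digit at the 10^0 place).
Sum: 1022.3993 °C; keep the coarser place, 10^1.
Result: 1.02 × 10³ °C.

1.02 × 10³ °C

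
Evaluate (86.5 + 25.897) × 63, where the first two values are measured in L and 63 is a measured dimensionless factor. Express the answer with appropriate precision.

7.1 × 10³ L

86.5 L + 25.897 L = 112.397 L; the sum is limited to 1 decimal place (4 s.f.).
Carrying full precision, 112.397 × 63 = 7081.011 L; 63 has 2 s.f., so the result keeps min(4, 2) = 2 s.f.
Rounded to 2 significant figures: 7.1 × 10³ L.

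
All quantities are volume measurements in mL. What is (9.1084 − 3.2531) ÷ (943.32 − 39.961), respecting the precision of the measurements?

0.0064817

9.1084 − 3.2531 = 5.8553, limited to 4 d.p. → 5 s.f.; 943.32 − 39.961 = 903.359, limited to 2 d.p. → 5 s.f.
Carrying full precision, 5.8553 ÷ 903.359 = 0.0064816977525…; keep min(5, 5) = 5 s.f.
Rounded to 5 significant figures: 0.0064817.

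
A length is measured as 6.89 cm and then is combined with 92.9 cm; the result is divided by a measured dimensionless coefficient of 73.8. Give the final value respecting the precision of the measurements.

6.89 cm + 92.9 cm = 99.79 cm; the sum is limited to 1 decimal place (3 s.f.).
Carrying full precision, 99.79 ÷ 73.8 = 1.35216802168… cm; 73.8 has 3 s.f., so the result keeps min(3, 3) = 3 s.f.
Rounded to 3 significant figures: 1.35 cm.

1.35 cm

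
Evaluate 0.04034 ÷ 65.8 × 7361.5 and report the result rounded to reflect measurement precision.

0.04034 ÷ 65.8 × 7361.5 = 4.51311413374…
Multiplication/division keeps the fewest significant figures: 0.04034 → 4 s.f., 65.8 → 3 s.f., 7361.5 → 5 s.f.; limit is 3.
Rounded to 3 significant figures: 4.51.

4.51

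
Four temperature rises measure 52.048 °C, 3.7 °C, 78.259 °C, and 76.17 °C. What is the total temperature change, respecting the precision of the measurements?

210.2 °C

52.048 °C + 3.7 °C + 78.259 °C + 76.17 °C = 210.177 °C.
Addition/subtraction keeps the fewest decimal places: 52.048 → 3 decimal places, 3.7 → 1 decimal place, 78.259 → 3 decimal places, 76.17 → 2 decimal places; limit is 1.
Rounded to 1 decimal place: 210.2 °C.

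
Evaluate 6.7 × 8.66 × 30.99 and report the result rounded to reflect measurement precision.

1.8 × 10^3

6.7 × 8.66 × 30.99 = 1798.10178
Multiplication/division keeps the fewest significant figures: 6.7 → 2 s.f., 8.66 → 3 s.f., 30.99 → 4 s.f.; limit is 2.
Rounded to 2 significant figures: 1.8 × 10^3.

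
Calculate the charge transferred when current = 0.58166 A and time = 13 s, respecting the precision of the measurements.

7.6 C

charge transferred = 0.58166 A × 13 s = 7.56158 C.
0.58166 has 5 significant figures; 13 has 2.
Division/multiplication keeps the fewest: 2 significant figures.
Rounded: 7.6 C.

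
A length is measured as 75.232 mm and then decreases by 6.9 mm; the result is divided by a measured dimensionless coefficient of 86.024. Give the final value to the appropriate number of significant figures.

7.94 × 10^-1 mm

75.232 mm − 6.9 mm = 68.332 mm; the difference is limited to 1 decimal place (3 s.f.).
Carrying full precision, 68.332 ÷ 86.024 = 0.794336464243… mm; 86.024 has 5 s.f., so the result keeps min(3, 5) = 3 s.f.
Rounded to 3 significant figures: 7.94 × 10^-1 mm.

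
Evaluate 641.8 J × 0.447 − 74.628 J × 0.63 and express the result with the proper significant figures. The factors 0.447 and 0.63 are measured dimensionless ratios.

641.8 × 0.447 = 286.8846 → 287 J (3 s.f., last digit at the 10^0 place).
74.628 × 0.63 = 47.01564 → 47 J (2 s.f., last digit at the 10^0 place).
Difference: 239.86896 J; keep the coarser place, 10^0.
Result: 2.40 × 10² J.

2.40 × 10² J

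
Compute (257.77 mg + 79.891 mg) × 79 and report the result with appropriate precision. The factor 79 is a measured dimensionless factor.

257.77 mg + 79.891 mg = 337.661 mg; the sum is limited to 2 decimal places (5 s.f.).
Carrying full precision, 337.661 × 79 = 26675.219 mg; 79 has 2 s.f., so the result keeps min(5, 2) = 2 s.f.
Rounded to 2 significant figures: 2.7 × 10⁴ mg.

2.7 × 10⁴ mg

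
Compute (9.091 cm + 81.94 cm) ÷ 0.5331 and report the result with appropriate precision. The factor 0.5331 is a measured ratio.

170.8 cm

9.091 cm + 81.94 cm = 91.031 cm; the sum is limited to 2 decimal places (4 s.f.).
Carrying full precision, 91.031 ÷ 0.5331 = 170.757831551… cm; 0.5331 has 4 s.f., so the result keeps min(4, 4) = 4 s.f.
Rounded to 4 significant figures: 170.8 cm.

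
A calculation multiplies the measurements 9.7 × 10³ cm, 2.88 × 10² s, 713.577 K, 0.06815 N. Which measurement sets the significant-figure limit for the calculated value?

9.7 × 10³ cm

9.7 × 10³ cm → 2 s.f.; 2.88 × 10² s → 3 s.f.; 713.577 K → 6 s.f.; 0.06815 N → 4 s.f.
The fewest is 2 significant figures, from 9.7 × 10³ cm.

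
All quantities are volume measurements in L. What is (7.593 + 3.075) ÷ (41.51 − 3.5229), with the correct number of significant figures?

0.2808

7.593 + 3.075 = 10.668, limited to 3 d.p. → 5 s.f.; 41.51 − 3.5229 = 37.9871, limited to 2 d.p. → 4 s.f.
Carrying full precision, 10.668 ÷ 37.9871 = 0.280832177239…; keep min(5, 4) = 4 s.f.
Rounded to 4 significant figures: 0.2808.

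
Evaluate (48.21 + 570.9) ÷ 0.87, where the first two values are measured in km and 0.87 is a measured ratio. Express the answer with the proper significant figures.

7.1 × 10² km

48.21 km + 570.9 km = 619.11 km; the sum is limited to 1 decimal place (4 s.f.).
Carrying full precision, 619.11 ÷ 0.87 = 711.620689655… km; 0.87 has 2 s.f., so the result keeps min(4, 2) = 2 s.f.
Rounded to 2 significant figures: 7.1 × 10² km.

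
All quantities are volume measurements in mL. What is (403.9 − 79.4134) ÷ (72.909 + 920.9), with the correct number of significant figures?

0.3265

403.9 − 79.4134 = 324.4866, limited to 1 d.p. → 4 s.f.; 72.909 + 920.9 = 993.809, limited to 1 d.p. → 4 s.f.
Carrying full precision, 324.4866 ÷ 993.809 = 0.326508011097…; keep min(4, 4) = 4 s.f.
Rounded to 4 significant figures: 0.3265.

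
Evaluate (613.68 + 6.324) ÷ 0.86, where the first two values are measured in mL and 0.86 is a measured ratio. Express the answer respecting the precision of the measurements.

7.2 × 10^2 mL

613.68 mL + 6.324 mL = 620.004 mL; the sum is limited to 2 decimal places (5 s.f.).
Carrying full precision, 620.004 ÷ 0.86 = 720.934883721… mL; 0.86 has 2 s.f., so the result keeps min(5, 2) = 2 s.f.
Rounded to 2 significant figures: 7.2 × 10^2 mL.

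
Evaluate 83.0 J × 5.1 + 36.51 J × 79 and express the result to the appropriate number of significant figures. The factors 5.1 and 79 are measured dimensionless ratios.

83.0 × 5.1 = 423.3 → 4.2 × 10² J (2 s.f., last digit at the 10^1 place).
36.51 × 79 = 2884.29 → 2.9 × 10³ J (2 s.f., last digit at the 10^2 place).
Sum: 3307.59 J; keep the coarser place, 10^2.
Result: 3.3 × 10³ J.

3.3 × 10³ J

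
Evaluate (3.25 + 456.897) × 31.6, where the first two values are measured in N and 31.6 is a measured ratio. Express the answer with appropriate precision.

1.45 × 10^4 N

3.25 N + 456.897 N = 460.147 N; the sum is limited to 2 decimal places (5 s.f.).
Carrying full precision, 460.147 × 31.6 = 14540.6452 N; 31.6 has 3 s.f., so the result keeps min(5, 3) = 3 s.f.
Rounded to 3 significant figures: 1.45 × 10^4 N.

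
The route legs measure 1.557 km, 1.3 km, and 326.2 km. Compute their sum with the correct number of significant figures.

3.291 × 10² km

1.557 km + 1.3 km + 326.2 km = 329.057 km.
Addition/subtraction keeps the fewest decimal places: 1.557 → 3 decimal places, 1.3 → 1 decimal place, 326.2 → 1 decimal place; limit is 1.
Rounded to 1 decimal place: 3.291 × 10² km.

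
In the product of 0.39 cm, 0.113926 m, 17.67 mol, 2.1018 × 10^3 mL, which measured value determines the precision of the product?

0.39 cm → 2 s.f.; 0.113926 m → 6 s.f.; 17.67 mol → 4 s.f.; 2.1018 × 10^3 mL → 5 s.f.
The fewest is 2 significant figures, from 0.39 cm.

0.39 cm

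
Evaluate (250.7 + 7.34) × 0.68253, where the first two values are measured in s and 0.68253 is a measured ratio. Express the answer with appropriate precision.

250.7 s + 7.34 s = 258.04 s; the sum is limited to 1 decimal place (4 s.f.).
Carrying full precision, 258.04 × 0.68253 = 176.1200412 s; 0.68253 has 5 s.f., so the result keeps min(4, 5) = 4 s.f.
Rounded to 4 significant figures: 176.1 s.

176.1 s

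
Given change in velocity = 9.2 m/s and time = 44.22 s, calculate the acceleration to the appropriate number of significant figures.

acceleration = 9.2 m/s ÷ 44.22 s = 0.208050655812… m/s².
9.2 has 2 significant figures; 44.22 has 4.
Division/multiplication keeps the fewest: 2 significant figures.
Rounded: 0.21 m/s².

0.21 m/s²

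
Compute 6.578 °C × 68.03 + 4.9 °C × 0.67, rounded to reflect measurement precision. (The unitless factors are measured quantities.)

6.578 × 68.03 = 447.50134 → 447.5 °C (4 s.f., last digit at the 10^-1 place).
4.9 × 0.67 = 3.283 → 3.3 °C (2 s.f., last digit at the 10^-1 place).
Sum: 450.78434 °C; keep the coarser place, 10^-1.
Result: 450.8 °C.

450.8 °C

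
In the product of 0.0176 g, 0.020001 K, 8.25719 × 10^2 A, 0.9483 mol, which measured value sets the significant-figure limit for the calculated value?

0.0176 g

0.0176 g → 3 s.f.; 0.020001 K → 5 s.f.; 8.25719 × 10^2 A → 6 s.f.; 0.9483 mol → 4 s.f.
The fewest is 3 significant figures, from 0.0176 g.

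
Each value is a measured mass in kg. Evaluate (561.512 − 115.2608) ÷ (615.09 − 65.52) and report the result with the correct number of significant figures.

0.81200

561.512 − 115.2608 = 446.2512, limited to 3 d.p. → 6 s.f.; 615.09 − 65.52 = 549.57, limited to 2 d.p. → 5 s.f.
Carrying full precision, 446.2512 ÷ 549.57 = 0.812000655058…; keep min(6, 5) = 5 s.f.
Rounded to 5 significant figures: 0.81200.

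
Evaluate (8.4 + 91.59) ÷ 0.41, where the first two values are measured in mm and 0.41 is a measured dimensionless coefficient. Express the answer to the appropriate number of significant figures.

2.4 × 10^2 mm

8.4 mm + 91.59 mm = 99.99 mm; the sum is limited to 1 decimal place (4 s.f.).
Carrying full precision, 99.99 ÷ 0.41 = 243.87804878… mm; 0.41 has 2 s.f., so the result keeps min(4, 2) = 2 s.f.
Rounded to 2 significant figures: 2.4 × 10^2 mm.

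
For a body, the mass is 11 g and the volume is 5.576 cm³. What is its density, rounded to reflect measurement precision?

2.0 g/cm³

density = 11 g ÷ 5.576 cm³ = 1.97274031564… g/cm³.
11 has 2 significant figures; 5.576 has 4.
Division/multiplication keeps the fewest: 2 significant figures.
Rounded: 2.0 g/cm³.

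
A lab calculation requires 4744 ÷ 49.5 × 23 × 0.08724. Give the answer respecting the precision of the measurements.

4744 ÷ 49.5 × 23 × 0.08724 = 192.301633939…
Multiplication/division keeps the fewest significant figures: 4744 → 4 s.f., 49.5 → 3 s.f., 23 → 2 s.f., 0.08724 → 4 s.f.; limit is 2.
Rounded to 2 significant figures: 1.9 × 10^2.

1.9 × 10^2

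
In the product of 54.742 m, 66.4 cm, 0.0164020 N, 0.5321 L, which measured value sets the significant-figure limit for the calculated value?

54.742 m → 5 s.f.; 66.4 cm → 3 s.f.; 0.0164020 N → 6 s.f.; 0.5321 L → 4 s.f.
The fewest is 3 significant figures, from 66.4 cm.

66.4 cm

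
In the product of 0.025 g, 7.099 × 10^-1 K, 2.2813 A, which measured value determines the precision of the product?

0.025 g

0.025 g → 2 s.f.; 7.099 × 10^-1 K → 4 s.f.; 2.2813 A → 5 s.f.
The fewest is 2 significant figures, from 0.025 g.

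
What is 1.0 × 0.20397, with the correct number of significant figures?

0.20

1.0 × 0.20397 = 0.20397
Multiplication/division keeps the fewest significant figures: 1.0 → 2 s.f., 0.20397 → 5 s.f.; limit is 2.
Rounded to 2 significant figures: 0.20.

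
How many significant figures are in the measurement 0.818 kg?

3

0.818: leading zeros are not significant.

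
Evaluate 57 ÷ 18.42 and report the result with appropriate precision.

57 ÷ 18.42 = 3.09446254072…
Multiplication/division keeps the fewest significant figures: 57 → 2 s.f., 18.42 → 4 s.f.; limit is 2.
Rounded to 2 significant figures: 3.1.

3.1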